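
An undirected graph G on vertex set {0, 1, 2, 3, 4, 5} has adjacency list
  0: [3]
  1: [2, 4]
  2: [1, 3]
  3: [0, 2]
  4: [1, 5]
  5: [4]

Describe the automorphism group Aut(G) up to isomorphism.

The degree sequence is [1, 2, 2, 2, 2, 1]; the two degree-1 vertices 0 and 5 are the ends of a path, so G = P_6. The only nontrivial automorphism of a path is the end-to-end reflection, so Aut(G) ≅ Z_2.

Z_2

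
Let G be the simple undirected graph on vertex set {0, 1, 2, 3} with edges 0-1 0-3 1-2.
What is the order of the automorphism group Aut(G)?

The degree sequence is [2, 2, 1, 1]; the two degree-1 vertices 2 and 3 are the ends of a path, so G = P_4. The only nontrivial automorphism of a path is the end-to-end reflection, so Aut(G) ≅ Z_2.

2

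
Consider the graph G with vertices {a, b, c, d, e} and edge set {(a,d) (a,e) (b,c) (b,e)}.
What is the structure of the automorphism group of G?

C_2

The degree sequence is [2, 2, 1, 1, 2]; the two degree-1 vertices c and d are the ends of a path, so G = P_5. A path has exactly one nontrivial symmetry — reversal — giving Aut(G) of order 2.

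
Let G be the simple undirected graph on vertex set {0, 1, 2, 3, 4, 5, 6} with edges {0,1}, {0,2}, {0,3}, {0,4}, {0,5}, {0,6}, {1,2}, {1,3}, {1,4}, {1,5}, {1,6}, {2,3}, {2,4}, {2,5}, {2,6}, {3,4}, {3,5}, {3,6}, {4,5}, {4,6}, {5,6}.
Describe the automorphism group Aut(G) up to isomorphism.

the symmetric group on 7 letters

All 7 vertices are pairwise adjacent: G = K_7. Any permutation of the 7 vertices preserves K_7, so Aut(K_7) = S_7 of order 7! = 5040.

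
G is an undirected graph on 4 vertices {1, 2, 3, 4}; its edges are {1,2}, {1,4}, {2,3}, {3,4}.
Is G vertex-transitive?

G is 2-regular and connected on 4 vertices, i.e. the cycle C_4. The automorphisms of the 4-cycle are exactly the symmetries of a regular 4-gon: the dihedral group D_4, |D_4| = 8. This group acts transitively on the 4 vertices.

Yes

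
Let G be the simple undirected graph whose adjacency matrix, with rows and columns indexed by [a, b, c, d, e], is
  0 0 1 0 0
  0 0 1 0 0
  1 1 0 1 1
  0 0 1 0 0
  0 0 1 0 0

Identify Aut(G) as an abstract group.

S_4

Vertex c has degree 4 and every other vertex has degree 1, so G is the star K_{1,4} with centre c. The 4 leaves are pairwise interchangeable while the centre is fixed, giving Aut(G) = S_4.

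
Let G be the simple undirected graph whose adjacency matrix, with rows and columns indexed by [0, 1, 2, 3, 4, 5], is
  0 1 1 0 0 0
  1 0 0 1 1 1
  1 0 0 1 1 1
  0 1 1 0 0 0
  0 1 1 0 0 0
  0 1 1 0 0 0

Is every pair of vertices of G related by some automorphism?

Automorphisms preserve degree, but G has vertices of degree 2 and vertices of degree 4; no automorphism maps one to the other, so G is not vertex-transitive.

No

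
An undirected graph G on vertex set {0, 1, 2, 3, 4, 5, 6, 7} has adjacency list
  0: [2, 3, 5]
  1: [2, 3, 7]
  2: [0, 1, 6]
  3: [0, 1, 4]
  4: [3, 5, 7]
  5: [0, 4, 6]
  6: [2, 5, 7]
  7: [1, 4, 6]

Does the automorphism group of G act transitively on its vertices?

Yes

G is 3-regular and bipartite on 2^3 = 8 vertices with girth 4; it is the hypercube graph Q_3. Aut(Q_3) consists of the signed permutations of the 3 coordinate axes: 3! permutations times 2^3 sign flips, so |Aut| = 2^3·3! = 48. Under this action every vertex can be carried to every other, so G is vertex-transitive.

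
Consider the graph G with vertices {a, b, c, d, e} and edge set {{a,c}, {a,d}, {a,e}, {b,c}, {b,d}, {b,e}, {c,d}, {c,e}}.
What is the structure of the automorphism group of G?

the dihedral group of order 8

Vertex c is the unique vertex of degree 4; the remaining 4 vertices each have degree 3 and induce a cycle, so G is the wheel on 5 vertices with hub c. With the hub fixed, the remaining symmetry is that of the rim cycle C_4, giving the dihedral group D_4.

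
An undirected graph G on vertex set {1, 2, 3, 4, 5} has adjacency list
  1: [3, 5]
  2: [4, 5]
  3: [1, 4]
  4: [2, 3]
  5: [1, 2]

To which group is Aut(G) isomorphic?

G is 2-regular and connected on 5 vertices, i.e. the cycle C_5. The automorphisms of the 5-cycle are exactly the symmetries of a regular 5-gon: the dihedral group D_5, |D_5| = 10.

the dihedral group of order 10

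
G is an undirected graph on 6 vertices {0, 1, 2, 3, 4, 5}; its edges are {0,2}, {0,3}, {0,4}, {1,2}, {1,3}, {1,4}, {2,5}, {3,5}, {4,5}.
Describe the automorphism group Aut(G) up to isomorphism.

(S_3 × S_3) ⋊ Z_2

G is 3-regular and bipartite with parts {2, 3, 4} and {0, 1, 5} (each part is independent and every cross-pair is an edge), so G = K_{3,3}. Each part can be permuted independently (S_3 × S_3) and the two equal-size parts can also be swapped, giving (S_3 × S_3) ⋊ Z_2 of order 2·(3!)² = 72.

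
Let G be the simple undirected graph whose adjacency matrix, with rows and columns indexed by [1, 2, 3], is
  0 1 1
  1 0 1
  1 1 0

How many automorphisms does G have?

All 3 vertices are pairwise adjacent: G = K_3. Any permutation of the 3 vertices preserves K_3, so Aut(K_3) = S_3 of order 3! = 6.

6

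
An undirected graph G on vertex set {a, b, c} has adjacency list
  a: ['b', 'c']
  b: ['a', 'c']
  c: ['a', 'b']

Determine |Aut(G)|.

6

All 3 vertices are pairwise adjacent: G = K_3. Any permutation of the 3 vertices preserves K_3, so Aut(K_3) = S_3 of order 3! = 6.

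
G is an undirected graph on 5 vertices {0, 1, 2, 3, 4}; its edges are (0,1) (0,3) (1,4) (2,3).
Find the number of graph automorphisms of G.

The degree sequence is [2, 2, 1, 2, 1]; the two degree-1 vertices 2 and 4 are the ends of a path, so G = P_5. A path has exactly one nontrivial symmetry — reversal — giving Aut(G) of order 2.

2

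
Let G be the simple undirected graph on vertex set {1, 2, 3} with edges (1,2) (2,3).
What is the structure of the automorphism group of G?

the cyclic group of order 2

The degree sequence is [1, 2, 1]; the two degree-1 vertices 1 and 3 are the ends of a path, so G = P_3. A path has exactly one nontrivial symmetry — reversal — giving Aut(G) of order 2.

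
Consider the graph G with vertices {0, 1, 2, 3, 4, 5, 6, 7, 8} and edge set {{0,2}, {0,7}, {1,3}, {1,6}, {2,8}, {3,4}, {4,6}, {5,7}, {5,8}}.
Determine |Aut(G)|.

G has two connected components, {0, 2, 5, 7, 8} and {1, 3, 4, 6}; each is 2-regular, so G = C_5 ⊔ C_4. No automorphism exchanges components of different sizes, hence Aut(G) is the direct product D_5 × D_4, order 80.

80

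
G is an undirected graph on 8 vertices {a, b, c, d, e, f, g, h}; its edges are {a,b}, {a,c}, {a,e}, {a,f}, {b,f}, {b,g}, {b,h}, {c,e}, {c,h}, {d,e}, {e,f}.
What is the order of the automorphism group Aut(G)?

The degree sequence is [4, 4, 3, 1, 4, 3, 1, 2]. Checking the degree-preserving permutations of the vertex set shows that none except the identity preserves every edge, so Aut(G) is trivial.

1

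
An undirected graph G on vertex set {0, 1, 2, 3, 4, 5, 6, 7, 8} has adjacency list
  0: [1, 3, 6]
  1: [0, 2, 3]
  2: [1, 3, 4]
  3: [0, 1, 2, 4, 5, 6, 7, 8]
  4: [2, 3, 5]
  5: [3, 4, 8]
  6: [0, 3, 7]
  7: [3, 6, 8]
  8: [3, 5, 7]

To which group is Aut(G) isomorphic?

Vertex 3 is the unique vertex of degree 8; the remaining 8 vertices each have degree 3 and induce a cycle, so G is the wheel on 9 vertices with hub 3. Every automorphism fixes the hub and acts on the rim 8-cycle, so Aut(G) ≅ Aut(C_8) = D_8 of order 16.

D_8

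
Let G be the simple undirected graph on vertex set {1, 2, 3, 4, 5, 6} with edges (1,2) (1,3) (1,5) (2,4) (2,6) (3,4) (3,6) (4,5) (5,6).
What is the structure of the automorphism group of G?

(S_3 × S_3) ⋊ Z_2

G is 3-regular and bipartite with parts {2, 3, 5} and {1, 4, 6} (each part is independent and every cross-pair is an edge), so G = K_{3,3}. Aut(K_{3,3}) is the wreath product S_3 ≀ Z_2: permute within each part, then optionally swap the parts; |Aut| = 2·(3!)² = 72.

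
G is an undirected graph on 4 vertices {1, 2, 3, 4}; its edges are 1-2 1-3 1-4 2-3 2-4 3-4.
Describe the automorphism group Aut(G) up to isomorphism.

Every vertex has degree 3, so G is the complete graph K_4. Every bijection on the vertex set is an automorphism of K_4; hence Aut(K_4) ≅ S_4, order 24.

S_4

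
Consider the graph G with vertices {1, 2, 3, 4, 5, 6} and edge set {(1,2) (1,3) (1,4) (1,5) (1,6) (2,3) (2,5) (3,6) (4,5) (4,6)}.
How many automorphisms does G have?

10

Vertex 1 is the unique vertex of degree 5; the remaining 5 vertices each have degree 3 and induce a cycle, so G is the wheel on 6 vertices with hub 1. With the hub fixed, the remaining symmetry is that of the rim cycle C_5, giving the dihedral group D_5.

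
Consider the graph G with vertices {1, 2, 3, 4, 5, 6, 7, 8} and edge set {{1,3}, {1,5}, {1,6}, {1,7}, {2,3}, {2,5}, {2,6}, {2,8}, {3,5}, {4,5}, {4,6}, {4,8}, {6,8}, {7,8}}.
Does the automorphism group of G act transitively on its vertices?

Vertex 7 is the only vertex of degree 2, so every automorphism fixes it; G is not vertex-transitive.

No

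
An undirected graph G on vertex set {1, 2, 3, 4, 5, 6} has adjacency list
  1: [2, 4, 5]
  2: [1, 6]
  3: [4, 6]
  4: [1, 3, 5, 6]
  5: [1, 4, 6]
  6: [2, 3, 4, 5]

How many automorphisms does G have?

Degrees alone do not determine every vertex (e.g. 1 and 5 both have degree 3), but their neighbour-degree multisets differ: N(1) has degrees [2, 3, 4] while N(5) has degrees [3, 4, 4]. Repeating this refinement separates all vertices, so the only automorphism is the identity.

1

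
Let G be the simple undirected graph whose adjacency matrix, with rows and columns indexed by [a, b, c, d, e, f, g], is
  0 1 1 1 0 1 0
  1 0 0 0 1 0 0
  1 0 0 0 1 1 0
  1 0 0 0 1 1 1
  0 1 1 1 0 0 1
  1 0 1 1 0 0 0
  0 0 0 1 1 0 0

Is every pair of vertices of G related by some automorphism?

No

Automorphisms preserve degree, but G has vertices of degree 2 and vertices of degree 4; no automorphism maps one to the other, so G is not vertex-transitive.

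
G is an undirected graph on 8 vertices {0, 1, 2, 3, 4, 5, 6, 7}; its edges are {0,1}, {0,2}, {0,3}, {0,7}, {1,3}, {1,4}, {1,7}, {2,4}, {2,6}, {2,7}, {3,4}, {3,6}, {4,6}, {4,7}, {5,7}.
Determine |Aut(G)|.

Degrees alone do not determine every vertex (e.g. 0 and 1 both have degree 4), but their neighbour-degree multisets differ: N(0) has degrees [4, 4, 4, 5] while N(1) has degrees [4, 4, 5, 5]. Repeating this refinement separates all vertices, so the only automorphism is the identity.

1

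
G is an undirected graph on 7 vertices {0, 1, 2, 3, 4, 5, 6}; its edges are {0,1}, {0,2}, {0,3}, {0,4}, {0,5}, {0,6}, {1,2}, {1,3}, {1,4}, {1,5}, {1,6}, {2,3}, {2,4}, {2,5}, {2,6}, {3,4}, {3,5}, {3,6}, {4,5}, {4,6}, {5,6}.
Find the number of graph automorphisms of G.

All 7 vertices are pairwise adjacent: G = K_7. Every bijection on the vertex set is an automorphism of K_7; hence Aut(K_7) ≅ S_7, order 5040.

5040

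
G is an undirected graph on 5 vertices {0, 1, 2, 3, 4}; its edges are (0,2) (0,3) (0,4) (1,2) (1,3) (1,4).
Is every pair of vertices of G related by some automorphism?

Automorphisms preserve degree, but G has vertices of degree 2 and vertices of degree 3; no automorphism maps one to the other, so G is not vertex-transitive.

No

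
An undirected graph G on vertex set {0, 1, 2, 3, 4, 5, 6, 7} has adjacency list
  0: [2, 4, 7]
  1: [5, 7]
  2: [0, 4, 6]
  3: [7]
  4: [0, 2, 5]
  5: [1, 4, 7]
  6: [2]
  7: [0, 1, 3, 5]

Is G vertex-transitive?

No

Vertex 1 is the only vertex of degree 2, so every automorphism fixes it; G is not vertex-transitive.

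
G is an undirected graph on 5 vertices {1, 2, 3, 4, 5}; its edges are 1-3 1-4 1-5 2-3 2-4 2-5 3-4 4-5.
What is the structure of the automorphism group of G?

D_4

Vertex 4 is the unique vertex of degree 4; the remaining 4 vertices each have degree 3 and induce a cycle, so G is the wheel on 5 vertices with hub 4. Every automorphism fixes the hub and acts on the rim 4-cycle, so Aut(G) ≅ Aut(C_4) = D_4 of order 8.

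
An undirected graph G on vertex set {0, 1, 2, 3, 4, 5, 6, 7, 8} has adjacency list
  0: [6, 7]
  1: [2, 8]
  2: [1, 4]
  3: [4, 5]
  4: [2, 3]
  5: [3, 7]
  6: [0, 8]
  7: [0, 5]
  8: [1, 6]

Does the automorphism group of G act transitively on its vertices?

Yes

Every vertex has degree 2 and the graph is connected, so G is the 9-cycle C_9. The automorphisms of the 9-cycle are exactly the symmetries of a regular 9-gon: the dihedral group D_9, |D_9| = 18. Under this action every vertex can be carried to every other, so G is vertex-transitive.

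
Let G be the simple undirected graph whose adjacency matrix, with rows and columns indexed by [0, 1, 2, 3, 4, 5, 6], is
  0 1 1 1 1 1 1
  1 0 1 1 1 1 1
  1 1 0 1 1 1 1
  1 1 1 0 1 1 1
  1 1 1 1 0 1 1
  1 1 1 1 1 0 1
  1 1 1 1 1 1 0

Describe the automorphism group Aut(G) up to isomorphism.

Every vertex has degree 6, so G is the complete graph K_7. Any permutation of the 7 vertices preserves K_7, so Aut(K_7) = S_7 of order 7! = 5040.

the symmetric group on 7 letters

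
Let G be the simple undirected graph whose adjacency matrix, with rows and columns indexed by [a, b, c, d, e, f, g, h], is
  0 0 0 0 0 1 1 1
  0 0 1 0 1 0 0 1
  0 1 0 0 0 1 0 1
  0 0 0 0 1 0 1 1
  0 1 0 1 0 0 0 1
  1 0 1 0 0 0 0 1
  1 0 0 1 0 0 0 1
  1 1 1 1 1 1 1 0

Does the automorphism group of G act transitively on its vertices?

Vertex h is the only vertex of degree 7, so every automorphism fixes it; G is not vertex-transitive.

No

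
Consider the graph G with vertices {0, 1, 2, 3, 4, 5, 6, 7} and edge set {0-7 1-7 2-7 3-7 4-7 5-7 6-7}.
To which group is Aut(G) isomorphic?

S_7

Vertex 7 has degree 7 and every other vertex has degree 1, so G is the star K_{1,7} with centre 7. Any automorphism fixes the centre and permutes the 7 leaves freely, so Aut(G) ≅ S_7 of order 7! = 5040.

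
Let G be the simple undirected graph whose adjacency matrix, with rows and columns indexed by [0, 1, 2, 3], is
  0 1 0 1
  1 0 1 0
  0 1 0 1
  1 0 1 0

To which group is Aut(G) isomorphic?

Z_2^2 ⋊ S_2

G is 2-regular and bipartite on 2^2 = 4 vertices with girth 4; it is the hypercube graph Q_2. Aut(Q_2) consists of the signed permutations of the 2 coordinate axes: 2! permutations times 2^2 sign flips, so |Aut| = 2^2·2! = 8.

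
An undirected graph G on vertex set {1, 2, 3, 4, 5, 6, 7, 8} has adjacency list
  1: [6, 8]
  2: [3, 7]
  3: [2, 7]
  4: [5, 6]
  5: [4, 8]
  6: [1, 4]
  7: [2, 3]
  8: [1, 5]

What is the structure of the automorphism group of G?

D_3 × D_5

G has two connected components, {1, 4, 5, 6, 8} and {2, 3, 7}; each is 2-regular, so G = C_5 ⊔ C_3. No automorphism exchanges components of different sizes, hence Aut(G) is the direct product D_3 × D_5, order 60.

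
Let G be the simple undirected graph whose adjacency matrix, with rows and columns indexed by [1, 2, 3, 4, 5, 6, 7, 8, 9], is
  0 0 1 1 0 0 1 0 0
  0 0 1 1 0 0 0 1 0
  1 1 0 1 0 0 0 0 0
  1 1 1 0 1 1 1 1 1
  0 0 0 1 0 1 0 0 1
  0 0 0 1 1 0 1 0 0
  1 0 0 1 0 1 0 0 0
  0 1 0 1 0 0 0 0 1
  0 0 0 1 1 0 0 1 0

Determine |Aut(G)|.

Vertex 4 is the unique vertex of degree 8; the remaining 8 vertices each have degree 3 and induce a cycle, so G is the wheel on 9 vertices with hub 4. Every automorphism fixes the hub and acts on the rim 8-cycle, so Aut(G) ≅ Aut(C_8) = D_8 of order 16.

16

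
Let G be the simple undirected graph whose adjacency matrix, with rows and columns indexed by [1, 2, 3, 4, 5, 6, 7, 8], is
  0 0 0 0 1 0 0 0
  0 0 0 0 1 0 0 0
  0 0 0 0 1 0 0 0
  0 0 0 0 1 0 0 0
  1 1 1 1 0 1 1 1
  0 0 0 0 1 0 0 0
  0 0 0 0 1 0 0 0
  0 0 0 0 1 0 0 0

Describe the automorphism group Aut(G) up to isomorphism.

Vertex 5 has degree 7 and every other vertex has degree 1, so G is the star K_{1,7} with centre 5. Any automorphism fixes the centre and permutes the 7 leaves freely, so Aut(G) ≅ S_7 of order 7! = 5040.

the symmetric group on 7 letters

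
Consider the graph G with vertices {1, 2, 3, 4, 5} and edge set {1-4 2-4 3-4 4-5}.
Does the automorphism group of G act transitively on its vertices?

No

Vertex 4 is the only vertex of degree 4, so every automorphism fixes it; G is not vertex-transitive.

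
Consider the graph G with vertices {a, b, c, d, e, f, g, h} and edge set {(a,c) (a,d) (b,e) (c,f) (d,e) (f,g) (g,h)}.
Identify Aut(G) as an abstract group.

The degree sequence is [2, 1, 2, 2, 2, 2, 2, 1]; the two degree-1 vertices b and h are the ends of a path, so G = P_8. The only nontrivial automorphism of a path is the end-to-end reflection, so Aut(G) ≅ Z_2.

C_2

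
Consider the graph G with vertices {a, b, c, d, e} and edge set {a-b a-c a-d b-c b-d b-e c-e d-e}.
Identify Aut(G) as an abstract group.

the dihedral group of order 8

Vertex b is the unique vertex of degree 4; the remaining 4 vertices each have degree 3 and induce a cycle, so G is the wheel on 5 vertices with hub b. With the hub fixed, the remaining symmetry is that of the rim cycle C_4, giving the dihedral group D_4.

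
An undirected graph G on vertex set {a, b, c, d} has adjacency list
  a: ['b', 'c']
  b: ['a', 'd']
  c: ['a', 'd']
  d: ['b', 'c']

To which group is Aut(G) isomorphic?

D_4

G is 2-regular and connected on 4 vertices, i.e. the cycle C_4. The automorphisms of the 4-cycle are exactly the symmetries of a regular 4-gon: the dihedral group D_4, |D_4| = 8.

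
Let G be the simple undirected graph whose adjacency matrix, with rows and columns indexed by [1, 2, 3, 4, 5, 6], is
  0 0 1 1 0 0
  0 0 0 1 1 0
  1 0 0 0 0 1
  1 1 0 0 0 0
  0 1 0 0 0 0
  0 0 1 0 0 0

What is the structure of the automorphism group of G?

the cyclic group of order 2

The degree sequence is [2, 2, 2, 2, 1, 1]; the two degree-1 vertices 5 and 6 are the ends of a path, so G = P_6. The only nontrivial automorphism of a path is the end-to-end reflection, so Aut(G) ≅ Z_2.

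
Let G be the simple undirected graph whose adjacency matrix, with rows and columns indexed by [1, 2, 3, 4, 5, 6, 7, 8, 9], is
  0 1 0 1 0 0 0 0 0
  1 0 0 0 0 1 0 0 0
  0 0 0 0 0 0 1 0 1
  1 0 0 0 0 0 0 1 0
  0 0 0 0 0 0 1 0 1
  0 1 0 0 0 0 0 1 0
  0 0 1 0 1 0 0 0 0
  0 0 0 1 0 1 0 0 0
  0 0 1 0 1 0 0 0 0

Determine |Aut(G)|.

80

G has two connected components, {1, 2, 4, 6, 8} and {3, 5, 7, 9}; each is 2-regular, so G = C_5 ⊔ C_4. No automorphism exchanges components of different sizes, hence Aut(G) is the direct product D_4 × D_5, order 80.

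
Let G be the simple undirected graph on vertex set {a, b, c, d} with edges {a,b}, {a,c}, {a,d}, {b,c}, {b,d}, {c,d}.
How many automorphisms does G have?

24

All 4 vertices are pairwise adjacent: G = K_4. Any permutation of the 4 vertices preserves K_4, so Aut(K_4) = S_4 of order 4! = 24.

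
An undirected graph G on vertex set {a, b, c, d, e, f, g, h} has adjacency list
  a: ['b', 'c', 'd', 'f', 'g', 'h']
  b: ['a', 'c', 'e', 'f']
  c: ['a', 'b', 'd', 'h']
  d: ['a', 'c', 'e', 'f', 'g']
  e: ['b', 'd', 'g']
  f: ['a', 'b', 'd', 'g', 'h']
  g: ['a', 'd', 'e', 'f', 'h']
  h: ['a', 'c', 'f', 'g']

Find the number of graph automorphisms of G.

The degree sequence is [6, 4, 4, 5, 3, 5, 5, 4]. Checking the degree-preserving permutations of the vertex set shows that none except the identity preserves every edge, so Aut(G) is trivial.

1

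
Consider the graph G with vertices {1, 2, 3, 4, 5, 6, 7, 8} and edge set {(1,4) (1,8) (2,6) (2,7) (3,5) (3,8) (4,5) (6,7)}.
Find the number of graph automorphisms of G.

60

G has two connected components, {1, 3, 4, 5, 8} and {2, 6, 7}; each is 2-regular, so G = C_5 ⊔ C_3. No automorphism exchanges components of different sizes, hence Aut(G) is the direct product D_5 × D_3, order 60.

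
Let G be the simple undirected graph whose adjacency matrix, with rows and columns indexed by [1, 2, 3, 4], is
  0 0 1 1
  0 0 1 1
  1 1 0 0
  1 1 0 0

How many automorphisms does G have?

8

G is 2-regular and bipartite on 2^2 = 4 vertices with girth 4; it is the hypercube graph Q_2. Aut(Q_2) consists of the signed permutations of the 2 coordinate axes: 2! permutations times 2^2 sign flips, so |Aut| = 2^2·2! = 8.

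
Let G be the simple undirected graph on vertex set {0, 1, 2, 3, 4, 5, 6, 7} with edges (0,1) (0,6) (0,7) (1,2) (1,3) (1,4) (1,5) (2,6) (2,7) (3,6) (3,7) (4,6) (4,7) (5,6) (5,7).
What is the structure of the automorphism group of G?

S_5 × S_3

The vertices split by degree into {1, 6, 7} (degree 5) and {0, 2, 3, 4, 5} (degree 3); every edge runs between the two parts, so G is the complete bipartite graph K_{3,5}. The parts have unequal sizes, so no automorphism swaps them; each part is permuted independently, giving S_5 × S_3 of order 5!·3! = 720.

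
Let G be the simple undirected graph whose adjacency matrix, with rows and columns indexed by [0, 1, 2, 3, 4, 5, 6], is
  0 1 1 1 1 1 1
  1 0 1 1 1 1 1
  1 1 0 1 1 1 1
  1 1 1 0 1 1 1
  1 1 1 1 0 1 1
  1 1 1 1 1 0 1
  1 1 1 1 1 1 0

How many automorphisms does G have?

5040

Every vertex has degree 6, so G is the complete graph K_7. Every bijection on the vertex set is an automorphism of K_7; hence Aut(K_7) ≅ S_7, order 5040.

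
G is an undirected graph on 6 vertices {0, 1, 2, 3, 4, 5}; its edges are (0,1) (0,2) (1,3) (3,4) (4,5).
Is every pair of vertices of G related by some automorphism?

Automorphisms preserve degree, but G has vertices of degree 1 and vertices of degree 2; no automorphism maps one to the other, so G is not vertex-transitive.

No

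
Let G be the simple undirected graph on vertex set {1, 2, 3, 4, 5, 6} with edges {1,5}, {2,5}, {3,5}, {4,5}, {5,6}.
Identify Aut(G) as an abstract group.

the symmetric group on 5 letters

Vertex 5 has degree 5 and every other vertex has degree 1, so G is the star K_{1,5} with centre 5. The 5 leaves are pairwise interchangeable while the centre is fixed, giving Aut(G) = S_5.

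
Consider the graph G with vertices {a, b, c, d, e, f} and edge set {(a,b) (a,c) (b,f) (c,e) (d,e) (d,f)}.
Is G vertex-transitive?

Yes

G is 2-regular and connected on 6 vertices, i.e. the cycle C_6. The automorphisms of the 6-cycle are exactly the symmetries of a regular 6-gon: the dihedral group D_6, |D_6| = 12. Under this action every vertex can be carried to every other, so G is vertex-transitive.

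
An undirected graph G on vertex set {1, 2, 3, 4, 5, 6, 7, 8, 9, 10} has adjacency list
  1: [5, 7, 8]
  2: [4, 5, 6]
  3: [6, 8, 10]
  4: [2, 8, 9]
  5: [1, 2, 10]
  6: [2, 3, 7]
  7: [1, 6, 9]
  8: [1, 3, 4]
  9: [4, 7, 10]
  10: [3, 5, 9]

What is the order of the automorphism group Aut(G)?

120

G is 3-regular on 10 vertices with no triangles and no 4-cycles (girth 5): this is the Petersen graph. Viewing the Petersen graph as the Kneser graph K(5,2) — vertices are 2-subsets of {1,…,5}, edges join disjoint pairs — its automorphisms are exactly the permutations of the 5-element set, so Aut ≅ S_5 of order 120.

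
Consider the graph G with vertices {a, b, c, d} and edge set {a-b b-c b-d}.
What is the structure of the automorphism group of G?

Vertex b has degree 3 and every other vertex has degree 1, so G is the star K_{1,3} with centre b. The 3 leaves are pairwise interchangeable while the centre is fixed, giving Aut(G) = S_3.

S_3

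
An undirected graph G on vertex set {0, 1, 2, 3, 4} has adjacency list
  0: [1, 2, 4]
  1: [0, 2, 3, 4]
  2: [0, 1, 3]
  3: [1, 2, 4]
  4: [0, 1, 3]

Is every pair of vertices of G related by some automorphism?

Vertex 1 is the only vertex of degree 4, so every automorphism fixes it; G is not vertex-transitive.

No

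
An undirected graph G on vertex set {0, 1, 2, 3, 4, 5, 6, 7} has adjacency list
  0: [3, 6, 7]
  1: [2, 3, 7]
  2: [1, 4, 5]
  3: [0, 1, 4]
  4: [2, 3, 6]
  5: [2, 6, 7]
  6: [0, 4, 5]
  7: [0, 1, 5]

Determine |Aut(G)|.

48

G is 3-regular and bipartite on 2^3 = 8 vertices with girth 4; it is the hypercube graph Q_3. The symmetry group of the 3-cube is the hyperoctahedral group B_3 = Z_2 ≀ S_3, of order 2^3·3! = 48.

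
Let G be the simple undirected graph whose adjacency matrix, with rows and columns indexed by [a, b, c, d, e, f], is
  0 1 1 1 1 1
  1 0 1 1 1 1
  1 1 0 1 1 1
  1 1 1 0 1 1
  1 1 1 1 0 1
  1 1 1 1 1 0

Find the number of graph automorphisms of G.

720

Every vertex has degree 5, so G is the complete graph K_6. Any permutation of the 6 vertices preserves K_6, so Aut(K_6) = S_6 of order 6! = 720.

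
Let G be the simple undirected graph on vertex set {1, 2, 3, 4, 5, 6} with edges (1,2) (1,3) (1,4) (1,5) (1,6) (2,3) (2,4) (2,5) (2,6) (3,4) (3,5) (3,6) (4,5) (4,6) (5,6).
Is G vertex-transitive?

Yes

All 6 vertices are pairwise adjacent: G = K_6. Every bijection on the vertex set is an automorphism of K_6; hence Aut(K_6) ≅ S_6, order 720. This group acts transitively on the 6 vertices.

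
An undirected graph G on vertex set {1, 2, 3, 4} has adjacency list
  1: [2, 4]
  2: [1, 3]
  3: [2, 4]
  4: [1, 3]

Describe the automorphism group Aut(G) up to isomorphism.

the dihedral group of order 8

G is 2-regular and connected on 4 vertices, i.e. the cycle C_4. C_4 has 4 rotations and 4 reflections, so Aut(C_4) ≅ D_4 of order 8.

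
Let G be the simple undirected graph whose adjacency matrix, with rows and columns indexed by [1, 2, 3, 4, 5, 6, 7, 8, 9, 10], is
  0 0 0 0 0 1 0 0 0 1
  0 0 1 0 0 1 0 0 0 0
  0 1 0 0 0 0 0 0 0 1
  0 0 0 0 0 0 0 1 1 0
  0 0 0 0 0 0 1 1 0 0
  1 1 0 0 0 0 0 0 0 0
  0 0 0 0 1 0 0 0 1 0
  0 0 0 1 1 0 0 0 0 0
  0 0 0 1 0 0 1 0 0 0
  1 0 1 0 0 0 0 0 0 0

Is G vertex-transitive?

Yes

G has two connected components, {1, 2, 3, 6, 10} and {4, 5, 7, 8, 9}; each is 2-regular, so G = C_5 ⊔ C_5. With two isomorphic components, Aut(G) = Aut(C_5) ≀ S_2 = (D_5 × D_5) ⋊ Z_2: permute each cycle by D_5, then optionally swap the two cycles. Order 2·(2·5)² = 200. This group acts transitively on the 10 vertices.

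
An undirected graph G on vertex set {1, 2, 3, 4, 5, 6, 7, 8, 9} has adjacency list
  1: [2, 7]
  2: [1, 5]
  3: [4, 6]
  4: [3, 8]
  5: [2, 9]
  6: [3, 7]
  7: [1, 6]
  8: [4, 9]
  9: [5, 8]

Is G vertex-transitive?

G is 2-regular and connected on 9 vertices, i.e. the cycle C_9. The automorphisms of the 9-cycle are exactly the symmetries of a regular 9-gon: the dihedral group D_9, |D_9| = 18. This group acts transitively on the 9 vertices.

Yes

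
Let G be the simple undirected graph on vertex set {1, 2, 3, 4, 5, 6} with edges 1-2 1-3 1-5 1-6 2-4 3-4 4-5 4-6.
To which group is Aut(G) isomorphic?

S_4 × S_2

The vertices split by degree into {1, 4} (degree 4) and {2, 3, 5, 6} (degree 2); every edge runs between the two parts, so G is the complete bipartite graph K_{2,4}. Automorphisms preserve the bipartition setwise (since the parts differ in size) and act as S_4 × S_2 within it; |Aut| = 48.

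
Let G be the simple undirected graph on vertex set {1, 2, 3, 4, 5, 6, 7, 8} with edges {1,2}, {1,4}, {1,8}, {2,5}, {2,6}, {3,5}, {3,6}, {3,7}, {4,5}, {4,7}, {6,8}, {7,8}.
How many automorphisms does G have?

48

G is 3-regular and bipartite on 2^3 = 8 vertices with girth 4; it is the hypercube graph Q_3. The symmetry group of the 3-cube is the hyperoctahedral group B_3 = Z_2 ≀ S_3, of order 2^3·3! = 48.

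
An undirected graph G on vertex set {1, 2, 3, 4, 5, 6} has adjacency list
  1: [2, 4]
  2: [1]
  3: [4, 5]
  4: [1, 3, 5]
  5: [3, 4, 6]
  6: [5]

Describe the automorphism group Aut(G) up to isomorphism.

Degrees alone do not determine every vertex (e.g. 1 and 3 both have degree 2), but their neighbour-degree multisets differ: N(1) has degrees [1, 3] while N(3) has degrees [3, 3]. Repeating this refinement separates all vertices, so the only automorphism is the identity.

{e}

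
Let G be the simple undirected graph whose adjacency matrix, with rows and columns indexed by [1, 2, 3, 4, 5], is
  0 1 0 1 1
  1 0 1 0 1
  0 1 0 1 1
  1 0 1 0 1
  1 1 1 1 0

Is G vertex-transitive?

No

Vertex 5 is the only vertex of degree 4, so every automorphism fixes it; G is not vertex-transitive.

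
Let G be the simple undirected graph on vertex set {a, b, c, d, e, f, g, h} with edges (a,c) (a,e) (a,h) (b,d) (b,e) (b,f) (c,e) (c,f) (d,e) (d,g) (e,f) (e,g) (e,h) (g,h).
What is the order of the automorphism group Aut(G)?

14

Vertex e is the unique vertex of degree 7; the remaining 7 vertices each have degree 3 and induce a cycle, so G is the wheel on 8 vertices with hub e. Every automorphism fixes the hub and acts on the rim 7-cycle, so Aut(G) ≅ Aut(C_7) = D_7 of order 14.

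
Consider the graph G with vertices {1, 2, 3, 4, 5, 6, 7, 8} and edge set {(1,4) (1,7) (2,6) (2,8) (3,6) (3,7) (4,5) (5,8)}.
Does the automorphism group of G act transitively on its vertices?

Yes

Every vertex has degree 2 and the graph is connected, so G is the 8-cycle C_8. C_8 has 8 rotations and 8 reflections, so Aut(C_8) ≅ D_8 of order 16. Under this action every vertex can be carried to every other, so G is vertex-transitive.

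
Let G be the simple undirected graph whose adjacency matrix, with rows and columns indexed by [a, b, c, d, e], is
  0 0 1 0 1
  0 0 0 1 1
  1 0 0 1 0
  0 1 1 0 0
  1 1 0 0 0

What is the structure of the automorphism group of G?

the dihedral group of order 10

Every vertex has degree 2 and the graph is connected, so G is the 5-cycle C_5. The automorphisms of the 5-cycle are exactly the symmetries of a regular 5-gon: the dihedral group D_5, |D_5| = 10.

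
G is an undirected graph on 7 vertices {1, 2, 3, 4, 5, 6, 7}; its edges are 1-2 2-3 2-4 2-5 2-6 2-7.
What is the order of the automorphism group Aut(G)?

720

Vertex 2 has degree 6 and every other vertex has degree 1, so G is the star K_{1,6} with centre 2. The 6 leaves are pairwise interchangeable while the centre is fixed, giving Aut(G) = S_6.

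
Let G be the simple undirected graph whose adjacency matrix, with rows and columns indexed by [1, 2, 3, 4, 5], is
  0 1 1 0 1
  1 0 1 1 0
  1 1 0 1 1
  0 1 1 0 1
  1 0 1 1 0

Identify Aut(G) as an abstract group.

Vertex 3 is the unique vertex of degree 4; the remaining 4 vertices each have degree 3 and induce a cycle, so G is the wheel on 5 vertices with hub 3. Every automorphism fixes the hub and acts on the rim 4-cycle, so Aut(G) ≅ Aut(C_4) = D_4 of order 8.

D_4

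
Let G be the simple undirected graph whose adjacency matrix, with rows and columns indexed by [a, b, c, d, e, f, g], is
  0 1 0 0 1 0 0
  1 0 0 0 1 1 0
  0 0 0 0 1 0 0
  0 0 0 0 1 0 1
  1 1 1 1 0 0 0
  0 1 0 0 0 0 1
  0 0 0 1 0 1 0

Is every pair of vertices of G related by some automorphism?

Vertex b is the only vertex of degree 3, so every automorphism fixes it; G is not vertex-transitive.

No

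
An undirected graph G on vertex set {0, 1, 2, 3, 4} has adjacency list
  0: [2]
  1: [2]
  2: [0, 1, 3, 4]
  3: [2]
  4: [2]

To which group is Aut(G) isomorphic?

the symmetric group on 4 letters

Vertex 2 has degree 4 and every other vertex has degree 1, so G is the star K_{1,4} with centre 2. The 4 leaves are pairwise interchangeable while the centre is fixed, giving Aut(G) = S_4.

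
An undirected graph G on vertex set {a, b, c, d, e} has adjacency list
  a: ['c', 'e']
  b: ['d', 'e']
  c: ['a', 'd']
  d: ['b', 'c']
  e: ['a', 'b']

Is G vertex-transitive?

Yes

G is 2-regular and connected on 5 vertices, i.e. the cycle C_5. The automorphisms of the 5-cycle are exactly the symmetries of a regular 5-gon: the dihedral group D_5, |D_5| = 10. This group acts transitively on the 5 vertices.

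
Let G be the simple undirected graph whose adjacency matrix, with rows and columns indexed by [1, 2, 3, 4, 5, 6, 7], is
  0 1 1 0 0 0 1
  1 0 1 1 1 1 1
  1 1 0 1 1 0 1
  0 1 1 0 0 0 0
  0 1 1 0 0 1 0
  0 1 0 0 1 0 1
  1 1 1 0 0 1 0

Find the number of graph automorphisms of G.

Degrees alone do not determine every vertex (e.g. 1 and 5 both have degree 3), but their neighbour-degree multisets differ: N(1) has degrees [4, 5, 6] while N(5) has degrees [3, 5, 6]. Repeating this refinement separates all vertices, so the only automorphism is the identity.

1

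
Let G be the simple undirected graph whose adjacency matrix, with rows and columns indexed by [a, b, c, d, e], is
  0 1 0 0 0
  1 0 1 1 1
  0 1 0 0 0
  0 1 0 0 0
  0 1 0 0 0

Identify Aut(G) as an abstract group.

the symmetric group on 4 letters

Vertex b has degree 4 and every other vertex has degree 1, so G is the star K_{1,4} with centre b. Any automorphism fixes the centre and permutes the 4 leaves freely, so Aut(G) ≅ S_4 of order 4! = 24.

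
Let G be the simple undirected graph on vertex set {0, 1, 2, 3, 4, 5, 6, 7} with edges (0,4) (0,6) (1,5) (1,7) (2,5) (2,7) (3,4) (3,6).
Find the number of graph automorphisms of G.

G has two connected components, {0, 3, 4, 6} and {1, 2, 5, 7}; each is 2-regular, so G = C_4 ⊔ C_4. Aut of a disjoint union of two copies of C_4 is the wreath product D_4 ≀ Z_2, of order 2·8² = 128.

128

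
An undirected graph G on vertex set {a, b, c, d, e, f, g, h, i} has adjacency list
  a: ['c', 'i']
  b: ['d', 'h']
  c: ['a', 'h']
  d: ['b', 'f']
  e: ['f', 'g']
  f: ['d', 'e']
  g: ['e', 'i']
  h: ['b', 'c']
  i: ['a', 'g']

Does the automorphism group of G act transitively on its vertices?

G is 2-regular and connected on 9 vertices, i.e. the cycle C_9. C_9 has 9 rotations and 9 reflections, so Aut(C_9) ≅ D_9 of order 18. Under this action every vertex can be carried to every other, so G is vertex-transitive.

Yes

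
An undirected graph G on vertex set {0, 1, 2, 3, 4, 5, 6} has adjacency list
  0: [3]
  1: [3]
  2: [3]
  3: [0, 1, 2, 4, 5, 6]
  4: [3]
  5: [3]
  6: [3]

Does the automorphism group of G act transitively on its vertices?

No

Vertex 3 is the only vertex of degree 6, so every automorphism fixes it; G is not vertex-transitive.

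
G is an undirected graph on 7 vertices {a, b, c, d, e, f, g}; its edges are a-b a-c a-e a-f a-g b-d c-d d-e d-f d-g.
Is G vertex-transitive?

No

Automorphisms preserve degree, but G has vertices of degree 2 and vertices of degree 5; no automorphism maps one to the other, so G is not vertex-transitive.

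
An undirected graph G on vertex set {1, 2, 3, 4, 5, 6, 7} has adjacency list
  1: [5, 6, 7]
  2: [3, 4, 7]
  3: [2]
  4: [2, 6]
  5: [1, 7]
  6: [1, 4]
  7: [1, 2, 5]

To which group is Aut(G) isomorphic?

The degree sequence is [3, 3, 1, 2, 2, 2, 3]. Checking the degree-preserving permutations of the vertex set shows that none except the identity preserves every edge, so Aut(G) is trivial.

1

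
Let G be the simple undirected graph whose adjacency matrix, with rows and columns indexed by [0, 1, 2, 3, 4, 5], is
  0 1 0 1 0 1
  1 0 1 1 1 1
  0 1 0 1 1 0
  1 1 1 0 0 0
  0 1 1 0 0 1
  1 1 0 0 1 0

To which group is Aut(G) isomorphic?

Vertex 1 is the unique vertex of degree 5; the remaining 5 vertices each have degree 3 and induce a cycle, so G is the wheel on 6 vertices with hub 1. With the hub fixed, the remaining symmetry is that of the rim cycle C_5, giving the dihedral group D_5.

the dihedral group of order 10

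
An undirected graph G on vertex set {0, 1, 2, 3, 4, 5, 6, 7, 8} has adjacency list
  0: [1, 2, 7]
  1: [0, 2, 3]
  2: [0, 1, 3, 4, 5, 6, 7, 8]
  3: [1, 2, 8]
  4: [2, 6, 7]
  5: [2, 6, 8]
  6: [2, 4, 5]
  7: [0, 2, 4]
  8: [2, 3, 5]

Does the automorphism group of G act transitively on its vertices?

No

Vertex 2 is the only vertex of degree 8, so every automorphism fixes it; G is not vertex-transitive.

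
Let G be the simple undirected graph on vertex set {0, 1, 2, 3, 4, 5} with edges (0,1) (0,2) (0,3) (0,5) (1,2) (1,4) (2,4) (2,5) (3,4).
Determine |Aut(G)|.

1

Degrees alone do not determine every vertex (e.g. 0 and 2 both have degree 4), but their neighbour-degree multisets differ: N(0) has degrees [2, 2, 3, 4] while N(2) has degrees [2, 3, 3, 4]. Repeating this refinement separates all vertices, so the only automorphism is the identity.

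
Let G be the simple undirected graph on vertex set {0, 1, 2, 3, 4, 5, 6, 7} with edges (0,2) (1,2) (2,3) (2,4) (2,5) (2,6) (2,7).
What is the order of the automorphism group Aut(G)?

Vertex 2 has degree 7 and every other vertex has degree 1, so G is the star K_{1,7} with centre 2. The 7 leaves are pairwise interchangeable while the centre is fixed, giving Aut(G) = S_7.

5040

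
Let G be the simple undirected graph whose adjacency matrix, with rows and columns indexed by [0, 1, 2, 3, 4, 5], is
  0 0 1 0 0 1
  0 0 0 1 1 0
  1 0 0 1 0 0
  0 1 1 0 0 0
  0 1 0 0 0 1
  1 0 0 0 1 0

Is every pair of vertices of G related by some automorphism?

Yes

G is 2-regular and connected on 6 vertices, i.e. the cycle C_6. The automorphisms of the 6-cycle are exactly the symmetries of a regular 6-gon: the dihedral group D_6, |D_6| = 12. This group acts transitively on the 6 vertices.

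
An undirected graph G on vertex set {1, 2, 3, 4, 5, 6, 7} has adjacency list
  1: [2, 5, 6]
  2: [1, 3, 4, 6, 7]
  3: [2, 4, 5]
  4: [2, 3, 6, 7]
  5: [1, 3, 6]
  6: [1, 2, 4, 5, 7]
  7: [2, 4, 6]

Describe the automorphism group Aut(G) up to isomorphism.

The degree sequence is [3, 5, 3, 4, 3, 5, 3]. Checking the degree-preserving permutations of the vertex set shows that none except the identity preserves every edge, so Aut(G) is trivial.

1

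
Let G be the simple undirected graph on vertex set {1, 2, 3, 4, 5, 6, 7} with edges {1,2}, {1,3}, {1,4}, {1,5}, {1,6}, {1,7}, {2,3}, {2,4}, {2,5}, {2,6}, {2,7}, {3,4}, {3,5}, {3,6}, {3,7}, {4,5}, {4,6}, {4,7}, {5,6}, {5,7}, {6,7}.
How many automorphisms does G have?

All 7 vertices are pairwise adjacent: G = K_7. Every bijection on the vertex set is an automorphism of K_7; hence Aut(K_7) ≅ S_7, order 5040.

5040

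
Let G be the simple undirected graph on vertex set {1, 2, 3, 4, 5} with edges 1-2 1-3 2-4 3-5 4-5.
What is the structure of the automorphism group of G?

the dihedral group of order 10

G is 2-regular and connected on 5 vertices, i.e. the cycle C_5. The automorphisms of the 5-cycle are exactly the symmetries of a regular 5-gon: the dihedral group D_5, |D_5| = 10.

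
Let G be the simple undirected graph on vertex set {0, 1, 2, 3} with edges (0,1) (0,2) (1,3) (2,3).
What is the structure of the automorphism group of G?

G is 2-regular and bipartite on 2^2 = 4 vertices with girth 4; it is the hypercube graph Q_2. Aut(Q_2) consists of the signed permutations of the 2 coordinate axes: 2! permutations times 2^2 sign flips, so |Aut| = 2^2·2! = 8.

D_4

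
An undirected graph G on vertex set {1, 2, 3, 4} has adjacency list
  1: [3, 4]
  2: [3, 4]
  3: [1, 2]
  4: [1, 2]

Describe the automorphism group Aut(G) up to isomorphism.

D_4

G is 2-regular and connected on 4 vertices, i.e. the cycle C_4. C_4 has 4 rotations and 4 reflections, so Aut(C_4) ≅ D_4 of order 8.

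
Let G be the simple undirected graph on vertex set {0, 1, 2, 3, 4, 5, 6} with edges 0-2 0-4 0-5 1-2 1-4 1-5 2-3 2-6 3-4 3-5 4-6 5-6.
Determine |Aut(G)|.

144

The vertices split by degree into {2, 4, 5} (degree 4) and {0, 1, 3, 6} (degree 3); every edge runs between the two parts, so G is the complete bipartite graph K_{3,4}. Automorphisms preserve the bipartition setwise (since the parts differ in size) and act as S_3 × S_4 within it; |Aut| = 144.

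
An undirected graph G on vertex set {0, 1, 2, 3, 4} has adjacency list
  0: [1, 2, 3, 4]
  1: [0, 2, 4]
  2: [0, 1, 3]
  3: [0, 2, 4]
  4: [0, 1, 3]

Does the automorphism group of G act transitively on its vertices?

No

Vertex 0 is the only vertex of degree 4, so every automorphism fixes it; G is not vertex-transitive.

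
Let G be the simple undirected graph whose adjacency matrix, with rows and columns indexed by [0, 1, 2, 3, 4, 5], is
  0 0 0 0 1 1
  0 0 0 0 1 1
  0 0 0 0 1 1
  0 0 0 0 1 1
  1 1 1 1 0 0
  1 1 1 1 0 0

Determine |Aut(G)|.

The vertices split by degree into {4, 5} (degree 4) and {0, 1, 2, 3} (degree 2); every edge runs between the two parts, so G is the complete bipartite graph K_{2,4}. The parts have unequal sizes, so no automorphism swaps them; each part is permuted independently, giving S_4 × S_2 of order 4!·2! = 48.

48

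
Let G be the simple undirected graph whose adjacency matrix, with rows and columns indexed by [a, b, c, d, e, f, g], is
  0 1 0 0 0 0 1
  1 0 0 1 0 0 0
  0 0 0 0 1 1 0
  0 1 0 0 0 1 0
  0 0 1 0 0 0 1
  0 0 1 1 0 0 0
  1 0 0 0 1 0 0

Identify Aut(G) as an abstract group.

Every vertex has degree 2 and the graph is connected, so G is the 7-cycle C_7. C_7 has 7 rotations and 7 reflections, so Aut(C_7) ≅ D_7 of order 14.

the dihedral group of order 14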